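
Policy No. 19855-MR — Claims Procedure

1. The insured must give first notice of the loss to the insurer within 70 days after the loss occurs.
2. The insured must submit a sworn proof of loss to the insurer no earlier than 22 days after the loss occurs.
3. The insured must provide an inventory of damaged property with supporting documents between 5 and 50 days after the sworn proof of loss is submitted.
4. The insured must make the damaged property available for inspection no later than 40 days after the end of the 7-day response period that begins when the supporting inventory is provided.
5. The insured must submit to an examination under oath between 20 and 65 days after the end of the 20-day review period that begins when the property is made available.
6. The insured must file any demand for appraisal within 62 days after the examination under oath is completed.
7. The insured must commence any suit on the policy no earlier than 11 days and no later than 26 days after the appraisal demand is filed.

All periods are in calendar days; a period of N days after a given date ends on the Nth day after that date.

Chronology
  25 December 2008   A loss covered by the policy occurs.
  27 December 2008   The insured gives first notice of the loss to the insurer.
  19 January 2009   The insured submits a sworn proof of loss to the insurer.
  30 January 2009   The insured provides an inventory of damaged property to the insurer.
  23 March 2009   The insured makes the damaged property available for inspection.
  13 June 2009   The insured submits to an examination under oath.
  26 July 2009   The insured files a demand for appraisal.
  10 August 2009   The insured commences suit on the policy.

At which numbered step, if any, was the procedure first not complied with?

Step 1: 70 days after 25 December 2008 (when the loss occurs) is 5 March 2009; 27 December 2008 is within that limit.
Step 2: the earliest permitted date is 22 days after 25 December 2008 (when the loss occurs), i.e. 16 January 2009; 19 January 2009 is on or after that date.
Step 3: the window is 5–50 days after 19 January 2009 (when the sworn proof of loss is submitted), so 24 January 2009 through 10 March 2009; done 30 January 2009, which is between those dates.
Step 4: 40 days after 6 February 2009 (end of the 7-day response period, which began when the supporting inventory is provided on 30 January 2009) is 18 March 2009; done 23 March 2009 — 5 days late.

Step 4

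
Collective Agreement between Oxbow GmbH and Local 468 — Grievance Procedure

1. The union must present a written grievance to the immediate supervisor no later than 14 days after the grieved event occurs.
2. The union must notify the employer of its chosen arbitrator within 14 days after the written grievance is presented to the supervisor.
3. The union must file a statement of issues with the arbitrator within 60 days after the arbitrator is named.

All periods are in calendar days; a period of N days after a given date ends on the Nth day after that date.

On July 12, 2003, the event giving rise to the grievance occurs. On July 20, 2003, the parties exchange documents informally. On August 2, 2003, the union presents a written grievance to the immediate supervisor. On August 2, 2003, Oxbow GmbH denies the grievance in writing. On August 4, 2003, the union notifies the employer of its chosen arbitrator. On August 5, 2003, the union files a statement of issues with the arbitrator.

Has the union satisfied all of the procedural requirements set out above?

No

(1) due by July 12, 2003 + 14 days = July 26, 2003; done August 2, 2003 — 7 days late.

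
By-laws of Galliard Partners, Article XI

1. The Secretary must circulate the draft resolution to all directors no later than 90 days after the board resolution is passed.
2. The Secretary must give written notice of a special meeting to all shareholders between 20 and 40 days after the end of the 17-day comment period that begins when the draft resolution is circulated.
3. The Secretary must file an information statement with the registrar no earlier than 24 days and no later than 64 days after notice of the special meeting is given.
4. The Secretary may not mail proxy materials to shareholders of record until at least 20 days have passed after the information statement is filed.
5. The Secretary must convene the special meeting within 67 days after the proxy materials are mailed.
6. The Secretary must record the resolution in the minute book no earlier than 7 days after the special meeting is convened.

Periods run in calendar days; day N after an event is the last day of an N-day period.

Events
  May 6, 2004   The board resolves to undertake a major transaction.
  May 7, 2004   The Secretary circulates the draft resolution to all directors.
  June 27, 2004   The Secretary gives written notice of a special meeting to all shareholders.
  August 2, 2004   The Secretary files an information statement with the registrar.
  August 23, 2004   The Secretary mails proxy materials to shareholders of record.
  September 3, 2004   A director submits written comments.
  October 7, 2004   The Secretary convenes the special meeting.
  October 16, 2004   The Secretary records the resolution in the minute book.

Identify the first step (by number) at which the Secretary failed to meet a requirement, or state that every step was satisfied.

None — every step was satisfied

Step 1: 90 days after May 6, 2004 (when the board resolution is passed) is August 4, 2004; done May 7, 2004 — timely.
Step 2: the window is 20–40 days after May 24, 2004 (end of the 17-day comment period, which began when the draft resolution is circulated on May 7, 2004), so June 13, 2004 through July 3, 2004; done June 27, 2004, which is between those dates.
Step 3: the window is 24–64 days after June 27, 2004 (when notice of the special meeting is given), so July 21, 2004 through August 30, 2004; August 2, 2004 falls inside that range.
Step 4: the earliest permitted date is 20 days after August 2, 2004 (when the information statement is filed), i.e. August 22, 2004; done August 23, 2004, after the minimum wait.
Step 5: 67 days after August 23, 2004 (when the proxy materials are mailed) is October 29, 2004; October 7, 2004 is within that limit.
Step 6: the earliest permitted date is 7 days after October 7, 2004 (when the special meeting is convened), i.e. October 14, 2004; October 16, 2004 is on or after that date.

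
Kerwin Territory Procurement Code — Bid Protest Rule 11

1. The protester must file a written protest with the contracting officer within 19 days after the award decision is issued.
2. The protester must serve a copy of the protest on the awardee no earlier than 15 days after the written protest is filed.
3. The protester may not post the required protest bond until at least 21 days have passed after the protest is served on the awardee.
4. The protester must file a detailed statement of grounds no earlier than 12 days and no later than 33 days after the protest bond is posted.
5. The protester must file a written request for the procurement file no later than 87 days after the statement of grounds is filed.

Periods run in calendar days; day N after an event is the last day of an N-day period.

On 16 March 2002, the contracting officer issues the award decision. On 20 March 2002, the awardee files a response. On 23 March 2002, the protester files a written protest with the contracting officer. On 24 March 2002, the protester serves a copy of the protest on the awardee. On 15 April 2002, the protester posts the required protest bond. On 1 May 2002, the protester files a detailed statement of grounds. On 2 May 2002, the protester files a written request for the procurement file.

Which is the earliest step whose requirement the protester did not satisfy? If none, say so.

Step 2

Step 1: 19 days after 16 March 2002 (when the award decision is issued) is 4 April 2002; done 23 March 2002 — timely.
Step 2: the earliest permitted date is 15 days after 23 March 2002 (when the written protest is filed), i.e. 7 April 2002; 24 March 2002 is 14 days before the earliest permitted date.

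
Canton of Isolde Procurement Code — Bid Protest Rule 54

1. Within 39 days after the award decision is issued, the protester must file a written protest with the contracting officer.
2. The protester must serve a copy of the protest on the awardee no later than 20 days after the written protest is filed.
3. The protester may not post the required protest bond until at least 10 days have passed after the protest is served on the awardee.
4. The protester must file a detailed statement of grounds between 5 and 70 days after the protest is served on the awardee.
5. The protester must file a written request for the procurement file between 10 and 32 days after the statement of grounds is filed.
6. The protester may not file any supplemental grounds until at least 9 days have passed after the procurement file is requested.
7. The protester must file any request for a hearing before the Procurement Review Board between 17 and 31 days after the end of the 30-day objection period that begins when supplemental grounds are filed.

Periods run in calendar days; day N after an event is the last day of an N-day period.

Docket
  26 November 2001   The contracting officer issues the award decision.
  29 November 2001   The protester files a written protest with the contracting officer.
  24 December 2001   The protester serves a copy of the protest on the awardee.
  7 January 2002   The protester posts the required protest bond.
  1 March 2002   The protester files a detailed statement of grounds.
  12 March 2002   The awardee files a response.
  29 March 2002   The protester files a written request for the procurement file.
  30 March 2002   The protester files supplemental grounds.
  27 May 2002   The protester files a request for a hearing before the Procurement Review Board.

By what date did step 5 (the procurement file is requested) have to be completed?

Step 5 runs from 1 March 2002, when the statement of grounds is filed. The window is 10–32 days after 1 March 2002; it closes on 2 April 2002.

2 April 2002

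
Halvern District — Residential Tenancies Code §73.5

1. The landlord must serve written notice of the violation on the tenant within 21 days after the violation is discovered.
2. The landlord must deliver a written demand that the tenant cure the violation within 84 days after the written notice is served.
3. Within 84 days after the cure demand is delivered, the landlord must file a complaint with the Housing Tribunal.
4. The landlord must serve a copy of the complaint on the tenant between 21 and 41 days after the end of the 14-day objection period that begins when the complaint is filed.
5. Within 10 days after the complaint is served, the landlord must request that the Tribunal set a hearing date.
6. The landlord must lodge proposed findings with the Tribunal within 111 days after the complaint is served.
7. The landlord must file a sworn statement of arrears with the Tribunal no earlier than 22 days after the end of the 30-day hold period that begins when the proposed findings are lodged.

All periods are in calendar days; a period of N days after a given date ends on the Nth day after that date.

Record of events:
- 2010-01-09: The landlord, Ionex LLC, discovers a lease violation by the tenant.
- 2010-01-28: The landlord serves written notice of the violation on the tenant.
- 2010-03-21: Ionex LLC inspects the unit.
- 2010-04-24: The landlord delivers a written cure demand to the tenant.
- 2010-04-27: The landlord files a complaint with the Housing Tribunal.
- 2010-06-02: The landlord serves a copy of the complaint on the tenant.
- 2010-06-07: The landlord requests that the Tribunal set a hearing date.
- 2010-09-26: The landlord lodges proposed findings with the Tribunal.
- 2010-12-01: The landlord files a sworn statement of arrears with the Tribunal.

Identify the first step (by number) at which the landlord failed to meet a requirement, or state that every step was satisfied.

(1) due by 2010-01-09 + 21 days = 2010-01-30; done 2010-01-28 — timely.
(2) due by 2010-01-28 + 84 days = 2010-04-22; 2010-04-24 misses that deadline by 2 days.
The analysis stops there.

Step 2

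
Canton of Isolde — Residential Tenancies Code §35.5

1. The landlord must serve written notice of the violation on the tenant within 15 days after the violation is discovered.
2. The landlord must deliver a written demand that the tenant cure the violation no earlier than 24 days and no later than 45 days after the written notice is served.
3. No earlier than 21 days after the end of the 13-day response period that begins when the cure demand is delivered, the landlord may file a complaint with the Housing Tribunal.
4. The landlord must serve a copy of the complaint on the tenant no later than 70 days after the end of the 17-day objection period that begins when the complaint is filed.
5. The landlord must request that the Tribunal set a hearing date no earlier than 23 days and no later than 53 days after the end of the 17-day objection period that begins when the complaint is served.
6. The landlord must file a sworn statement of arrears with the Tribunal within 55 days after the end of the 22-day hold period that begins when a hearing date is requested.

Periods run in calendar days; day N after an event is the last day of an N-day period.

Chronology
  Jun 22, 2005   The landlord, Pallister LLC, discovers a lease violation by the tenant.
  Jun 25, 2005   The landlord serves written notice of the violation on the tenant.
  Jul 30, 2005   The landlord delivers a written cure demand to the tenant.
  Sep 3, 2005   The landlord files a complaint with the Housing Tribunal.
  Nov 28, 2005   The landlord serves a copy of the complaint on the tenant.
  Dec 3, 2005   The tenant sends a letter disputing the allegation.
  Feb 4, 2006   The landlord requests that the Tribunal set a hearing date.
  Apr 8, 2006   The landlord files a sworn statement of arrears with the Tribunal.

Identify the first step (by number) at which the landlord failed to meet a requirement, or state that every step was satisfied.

None — every step was satisfied

Step 1: 15 days after Jun 22, 2005 (when the violation is discovered) is Jul 7, 2005; done Jun 25, 2005 — timely.
Step 2: the window is 24–45 days after Jun 25, 2005 (when the written notice is served), so Jul 19, 2005 through Aug 9, 2005; done Jul 30, 2005 — within the window.
Step 3: the earliest permitted date is 21 days after Aug 12, 2005 (end of the 13-day response period, which began when the cure demand is delivered on Jul 30, 2005), i.e. Sep 2, 2005; done Sep 3, 2005, after the minimum wait.
Step 4: 70 days after Sep 20, 2005 (end of the 17-day objection period, which began when the complaint is filed on Sep 3, 2005) is Nov 29, 2005; done Nov 28, 2005 — timely.
Step 5: the window is 23–53 days after Dec 15, 2005 (end of the 17-day objection period, which began when the complaint is served on Nov 28, 2005), so Jan 7, 2006 through Feb 6, 2006; Feb 4, 2006 falls inside that range.
Step 6: 55 days after Feb 26, 2006 (end of the 22-day hold period, which began when a hearing date is requested on Feb 4, 2006) is Apr 22, 2006; done Apr 8, 2006 — timely.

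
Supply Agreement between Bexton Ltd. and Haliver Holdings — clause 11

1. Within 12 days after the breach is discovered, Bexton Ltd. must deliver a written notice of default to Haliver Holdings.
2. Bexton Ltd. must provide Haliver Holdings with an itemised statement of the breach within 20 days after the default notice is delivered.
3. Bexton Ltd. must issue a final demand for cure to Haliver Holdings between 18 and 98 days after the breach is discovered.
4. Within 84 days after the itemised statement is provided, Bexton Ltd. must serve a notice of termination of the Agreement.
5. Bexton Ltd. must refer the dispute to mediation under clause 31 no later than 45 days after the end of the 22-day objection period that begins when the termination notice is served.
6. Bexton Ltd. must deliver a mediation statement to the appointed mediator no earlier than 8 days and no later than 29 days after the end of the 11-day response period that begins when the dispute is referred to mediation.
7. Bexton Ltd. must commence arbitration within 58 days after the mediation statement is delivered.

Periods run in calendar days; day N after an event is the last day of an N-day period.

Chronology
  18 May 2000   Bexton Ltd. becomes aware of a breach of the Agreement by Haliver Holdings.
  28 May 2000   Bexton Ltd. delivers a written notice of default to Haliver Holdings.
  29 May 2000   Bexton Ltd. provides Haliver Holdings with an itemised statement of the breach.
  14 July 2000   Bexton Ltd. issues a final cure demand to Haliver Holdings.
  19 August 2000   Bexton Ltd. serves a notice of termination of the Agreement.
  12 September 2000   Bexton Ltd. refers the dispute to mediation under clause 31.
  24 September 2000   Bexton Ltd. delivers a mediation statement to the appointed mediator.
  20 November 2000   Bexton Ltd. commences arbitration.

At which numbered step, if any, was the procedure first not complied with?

Step 6

Step 1 — counting 12 days from 18 May 2000 (when the breach is discovered) gives a deadline of 30 May 2000; 28 May 2000 is within that limit.
Step 2 — counting 20 days from 28 May 2000 (when the default notice is delivered) gives a deadline of 17 June 2000; done 29 May 2000 — timely.
Step 3 — 18 and 98 days from 18 May 2000 (when the breach is discovered) are 5 June 2000 and 24 August 2000 respectively; 14 July 2000 falls inside that range.
Step 4 — counting 84 days from 29 May 2000 (when the itemised statement is provided) gives a deadline of 21 August 2000; 19 August 2000 is within that limit.
Step 5 — counting 45 days from 10 September 2000 (end of the 22-day objection period, which began when the termination notice is served on 19 August 2000) gives a deadline of 25 October 2000; 12 September 2000 is within that limit.
Step 6 — 8 and 29 days from 23 September 2000 (end of the 11-day response period, which began when the dispute is referred to mediation on 12 September 2000) are 1 October 2000 and 22 October 2000 respectively; done 24 September 2000 — 7 days before the window opened.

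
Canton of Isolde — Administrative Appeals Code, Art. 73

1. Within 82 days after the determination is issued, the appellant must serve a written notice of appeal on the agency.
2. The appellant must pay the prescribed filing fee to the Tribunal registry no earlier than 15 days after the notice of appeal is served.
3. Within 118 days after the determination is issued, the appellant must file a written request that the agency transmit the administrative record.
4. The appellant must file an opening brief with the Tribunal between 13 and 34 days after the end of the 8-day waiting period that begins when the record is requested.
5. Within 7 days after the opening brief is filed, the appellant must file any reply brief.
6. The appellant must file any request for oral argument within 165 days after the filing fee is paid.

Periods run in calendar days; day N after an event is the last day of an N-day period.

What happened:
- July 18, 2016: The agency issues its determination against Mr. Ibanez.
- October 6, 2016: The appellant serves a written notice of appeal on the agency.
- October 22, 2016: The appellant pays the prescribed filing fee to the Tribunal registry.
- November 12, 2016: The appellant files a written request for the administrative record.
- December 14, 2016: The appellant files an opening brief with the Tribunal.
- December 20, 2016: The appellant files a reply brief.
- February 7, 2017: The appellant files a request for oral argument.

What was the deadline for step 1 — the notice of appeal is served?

October 8, 2016

Step 1 runs from July 18, 2016, when the determination is issued. 82 days after July 18, 2016 is October 8, 2016.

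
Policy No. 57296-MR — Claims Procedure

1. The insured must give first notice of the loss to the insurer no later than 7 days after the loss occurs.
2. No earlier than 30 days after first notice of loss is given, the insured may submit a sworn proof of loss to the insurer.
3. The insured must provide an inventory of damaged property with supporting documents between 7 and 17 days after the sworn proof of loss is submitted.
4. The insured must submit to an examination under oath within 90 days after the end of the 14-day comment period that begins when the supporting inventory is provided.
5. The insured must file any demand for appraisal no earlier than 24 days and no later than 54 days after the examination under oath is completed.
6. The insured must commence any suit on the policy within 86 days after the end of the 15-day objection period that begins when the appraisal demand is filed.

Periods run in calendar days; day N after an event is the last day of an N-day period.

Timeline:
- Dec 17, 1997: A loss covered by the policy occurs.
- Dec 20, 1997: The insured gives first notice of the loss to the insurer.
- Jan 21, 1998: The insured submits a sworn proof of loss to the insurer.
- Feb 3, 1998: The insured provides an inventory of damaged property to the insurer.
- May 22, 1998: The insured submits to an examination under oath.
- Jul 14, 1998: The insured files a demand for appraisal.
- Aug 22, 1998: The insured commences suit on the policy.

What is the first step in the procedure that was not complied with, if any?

(1) due by Dec 17, 1997 + 7 days = Dec 24, 1997; done Dec 20, 1997 — timely.
(2) permitted from Dec 20, 1997 + 30 days = Jan 19, 1998 onward; done Jan 21, 1998 — permitted.
(3) the permitted window runs from Jan 21, 1998 + 7 = Jan 28, 1998 to Jan 21, 1998 + 17 = Feb 7, 1998; done Feb 3, 1998, which is between those dates.
(4) due by Feb 17, 1998 + 90 days = May 18, 1998; not done until May 22, 1998, 4 days after the deadline.
The analysis stops there.

Step 4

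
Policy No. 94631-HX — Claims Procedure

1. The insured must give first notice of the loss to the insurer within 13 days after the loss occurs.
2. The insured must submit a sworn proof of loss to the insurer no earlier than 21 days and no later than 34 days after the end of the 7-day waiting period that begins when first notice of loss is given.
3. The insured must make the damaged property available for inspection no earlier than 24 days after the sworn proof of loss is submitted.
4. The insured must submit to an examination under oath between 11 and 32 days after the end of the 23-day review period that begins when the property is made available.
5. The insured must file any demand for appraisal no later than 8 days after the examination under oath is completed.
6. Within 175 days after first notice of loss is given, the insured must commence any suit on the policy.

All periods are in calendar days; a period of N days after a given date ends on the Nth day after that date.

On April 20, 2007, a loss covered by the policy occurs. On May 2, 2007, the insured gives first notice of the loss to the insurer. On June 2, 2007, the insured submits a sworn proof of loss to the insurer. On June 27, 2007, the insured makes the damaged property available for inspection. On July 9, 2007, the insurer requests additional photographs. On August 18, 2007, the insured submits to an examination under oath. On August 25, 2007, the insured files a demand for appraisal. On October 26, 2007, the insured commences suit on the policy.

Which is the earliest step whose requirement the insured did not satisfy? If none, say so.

Step 6

Step 1: 13 days after April 20, 2007 (when the loss occurs) is May 3, 2007; May 2, 2007 is within that limit.
Step 2: the window is 21–34 days after May 9, 2007 (end of the 7-day waiting period, which began when first notice of loss is given on May 2, 2007), so May 30, 2007 through June 12, 2007; done June 2, 2007 — within the window.
Step 3: the earliest permitted date is 24 days after June 2, 2007 (when the sworn proof of loss is submitted), i.e. June 26, 2007; June 27, 2007 is on or after that date.
Step 4: the window is 11–32 days after July 20, 2007 (end of the 23-day review period, which began when the property is made available on June 27, 2007), so July 31, 2007 through August 21, 2007; August 18, 2007 falls inside that range.
Step 5: 8 days after August 18, 2007 (when the examination under oath is completed) is August 26, 2007; done August 25, 2007 — timely.
Step 6: 175 days after May 2, 2007 (when first notice of loss is given) is October 24, 2007; not done until October 26, 2007, 2 days after the deadline.
No need to go further; step 6 was not satisfied.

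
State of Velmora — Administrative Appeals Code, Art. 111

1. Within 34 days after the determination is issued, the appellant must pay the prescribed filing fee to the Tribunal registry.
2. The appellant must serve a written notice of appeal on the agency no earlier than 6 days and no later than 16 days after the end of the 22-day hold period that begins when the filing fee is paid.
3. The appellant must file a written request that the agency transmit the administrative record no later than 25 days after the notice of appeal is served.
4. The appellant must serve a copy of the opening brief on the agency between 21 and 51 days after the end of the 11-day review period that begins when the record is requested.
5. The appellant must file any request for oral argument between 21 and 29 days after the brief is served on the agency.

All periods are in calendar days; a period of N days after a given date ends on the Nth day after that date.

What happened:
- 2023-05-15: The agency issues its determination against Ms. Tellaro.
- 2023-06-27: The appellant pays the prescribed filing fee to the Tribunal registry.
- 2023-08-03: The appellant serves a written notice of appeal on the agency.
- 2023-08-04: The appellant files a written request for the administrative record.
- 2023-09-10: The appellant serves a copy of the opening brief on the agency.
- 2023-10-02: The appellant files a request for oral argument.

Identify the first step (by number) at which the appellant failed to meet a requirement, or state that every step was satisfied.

Step 1

(1) due by 2023-05-15 + 34 days = 2023-06-18; done 2023-06-27 — 9 days late.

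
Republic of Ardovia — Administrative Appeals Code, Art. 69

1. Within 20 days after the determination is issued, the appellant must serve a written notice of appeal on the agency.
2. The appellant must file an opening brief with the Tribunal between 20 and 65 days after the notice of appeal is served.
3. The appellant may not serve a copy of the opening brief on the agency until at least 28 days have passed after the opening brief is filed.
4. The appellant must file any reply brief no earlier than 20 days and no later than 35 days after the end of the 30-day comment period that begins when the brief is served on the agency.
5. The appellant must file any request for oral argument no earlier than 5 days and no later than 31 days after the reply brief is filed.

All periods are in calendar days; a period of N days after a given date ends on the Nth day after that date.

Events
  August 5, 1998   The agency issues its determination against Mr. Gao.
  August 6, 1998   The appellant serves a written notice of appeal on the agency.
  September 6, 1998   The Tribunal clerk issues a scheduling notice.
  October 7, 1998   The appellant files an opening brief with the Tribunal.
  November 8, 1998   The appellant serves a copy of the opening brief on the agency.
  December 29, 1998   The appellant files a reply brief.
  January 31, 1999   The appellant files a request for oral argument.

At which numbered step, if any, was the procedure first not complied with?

Step 5

Step 1: 20 days after August 5, 1998 (when the determination is issued) is August 25, 1998; done August 6, 1998 — timely.
Step 2: the window is 20–65 days after August 6, 1998 (when the notice of appeal is served), so August 26, 1998 through October 10, 1998; done October 7, 1998, which is between those dates.
Step 3: the earliest permitted date is 28 days after October 7, 1998 (when the opening brief is filed), i.e. November 4, 1998; November 8, 1998 is on or after that date.
Step 4: the window is 20–35 days after December 8, 1998 (end of the 30-day comment period, which began when the brief is served on the agency on November 8, 1998), so December 28, 1998 through January 12, 1999; December 29, 1998 falls inside that range.
Step 5: the window is 5–31 days after December 29, 1998 (when the reply brief is filed), so January 3, 1999 through January 29, 1999; January 31, 1999 is 2 days past the end of the window.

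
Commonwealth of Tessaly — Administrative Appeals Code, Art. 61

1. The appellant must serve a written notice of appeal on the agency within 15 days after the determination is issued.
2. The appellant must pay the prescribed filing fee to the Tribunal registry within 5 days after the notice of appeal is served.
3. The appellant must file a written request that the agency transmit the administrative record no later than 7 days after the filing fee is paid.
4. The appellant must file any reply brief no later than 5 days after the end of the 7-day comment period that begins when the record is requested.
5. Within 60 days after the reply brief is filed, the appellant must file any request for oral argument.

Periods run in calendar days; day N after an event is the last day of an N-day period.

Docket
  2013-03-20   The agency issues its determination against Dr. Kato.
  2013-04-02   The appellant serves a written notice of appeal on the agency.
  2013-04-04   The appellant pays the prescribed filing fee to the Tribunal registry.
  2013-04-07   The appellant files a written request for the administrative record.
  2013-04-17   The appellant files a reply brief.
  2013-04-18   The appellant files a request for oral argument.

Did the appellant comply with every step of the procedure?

Yes

(1) due by 2013-03-20 + 15 days = 2013-04-04; 2013-04-02 is within that limit.
(2) due by 2013-04-02 + 5 days = 2013-04-07; done 2013-04-04 — timely.
(3) due by 2013-04-04 + 7 days = 2013-04-11; completed 2013-04-07, before the deadline.
(4) due by 2013-04-14 + 5 days = 2013-04-19; 2013-04-17 is within that limit.
(5) due by 2013-04-17 + 60 days = 2013-06-16; completed 2013-04-18, before the deadline.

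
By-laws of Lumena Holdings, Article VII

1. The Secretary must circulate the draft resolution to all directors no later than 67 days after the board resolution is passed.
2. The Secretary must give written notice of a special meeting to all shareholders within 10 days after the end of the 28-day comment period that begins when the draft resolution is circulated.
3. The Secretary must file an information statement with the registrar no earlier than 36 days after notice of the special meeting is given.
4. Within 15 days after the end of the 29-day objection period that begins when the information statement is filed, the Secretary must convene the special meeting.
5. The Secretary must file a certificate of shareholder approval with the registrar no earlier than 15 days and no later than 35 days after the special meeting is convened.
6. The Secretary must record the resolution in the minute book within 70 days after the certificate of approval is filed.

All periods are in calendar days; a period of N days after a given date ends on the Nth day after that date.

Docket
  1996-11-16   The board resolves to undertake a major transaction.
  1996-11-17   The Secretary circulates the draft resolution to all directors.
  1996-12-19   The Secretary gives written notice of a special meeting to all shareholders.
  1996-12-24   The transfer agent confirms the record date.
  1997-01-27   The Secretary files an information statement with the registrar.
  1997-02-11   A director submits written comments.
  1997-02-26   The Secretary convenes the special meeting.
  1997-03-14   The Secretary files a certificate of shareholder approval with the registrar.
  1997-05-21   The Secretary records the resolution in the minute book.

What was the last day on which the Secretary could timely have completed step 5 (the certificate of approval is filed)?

Step 5 runs from 1997-02-26, when the special meeting is convened. The window is 15–35 days after 1997-02-26; it closes on 1997-04-02.

1997-04-02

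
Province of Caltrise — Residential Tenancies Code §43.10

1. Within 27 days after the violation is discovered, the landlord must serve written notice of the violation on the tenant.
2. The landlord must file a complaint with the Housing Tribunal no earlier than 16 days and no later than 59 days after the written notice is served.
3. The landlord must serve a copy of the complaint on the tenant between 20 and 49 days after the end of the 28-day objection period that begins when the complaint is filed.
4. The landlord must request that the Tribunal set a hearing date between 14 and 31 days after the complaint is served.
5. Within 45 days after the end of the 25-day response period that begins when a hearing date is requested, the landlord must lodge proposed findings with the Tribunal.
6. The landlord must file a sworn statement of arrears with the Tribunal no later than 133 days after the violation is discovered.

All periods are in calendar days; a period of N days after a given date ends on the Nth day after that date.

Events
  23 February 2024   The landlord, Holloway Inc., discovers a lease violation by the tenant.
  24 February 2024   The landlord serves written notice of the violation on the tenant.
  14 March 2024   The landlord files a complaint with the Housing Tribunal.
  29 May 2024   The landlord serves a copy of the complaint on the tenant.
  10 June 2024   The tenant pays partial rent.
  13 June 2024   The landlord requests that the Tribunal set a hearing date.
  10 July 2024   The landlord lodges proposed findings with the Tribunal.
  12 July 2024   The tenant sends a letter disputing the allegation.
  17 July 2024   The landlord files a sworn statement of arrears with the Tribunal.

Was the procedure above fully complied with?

No

Step 1 — counting 27 days from 23 February 2024 (when the violation is discovered) gives a deadline of 21 March 2024; 24 February 2024 is within that limit.
Step 2 — 16 and 59 days from 24 February 2024 (when the written notice is served) are 11 March 2024 and 23 April 2024 respectively; done 14 March 2024 — within the window.
Step 3 — 20 and 49 days from 11 April 2024 (end of the 28-day objection period, which began when the complaint is filed on 14 March 2024) are 1 May 2024 and 30 May 2024 respectively; 29 May 2024 falls inside that range.
Step 4 — 14 and 31 days from 29 May 2024 (when the complaint is served) are 12 June 2024 and 29 June 2024 respectively; done 13 June 2024, which is between those dates.
Step 5 — counting 45 days from 8 July 2024 (end of the 25-day response period, which began when a hearing date is requested on 13 June 2024) gives a deadline of 22 August 2024; done 10 July 2024 — timely.
Step 6 — counting 133 days from 23 February 2024 (when the violation is discovered) gives a deadline of 5 July 2024; 17 July 2024 misses that deadline by 12 days.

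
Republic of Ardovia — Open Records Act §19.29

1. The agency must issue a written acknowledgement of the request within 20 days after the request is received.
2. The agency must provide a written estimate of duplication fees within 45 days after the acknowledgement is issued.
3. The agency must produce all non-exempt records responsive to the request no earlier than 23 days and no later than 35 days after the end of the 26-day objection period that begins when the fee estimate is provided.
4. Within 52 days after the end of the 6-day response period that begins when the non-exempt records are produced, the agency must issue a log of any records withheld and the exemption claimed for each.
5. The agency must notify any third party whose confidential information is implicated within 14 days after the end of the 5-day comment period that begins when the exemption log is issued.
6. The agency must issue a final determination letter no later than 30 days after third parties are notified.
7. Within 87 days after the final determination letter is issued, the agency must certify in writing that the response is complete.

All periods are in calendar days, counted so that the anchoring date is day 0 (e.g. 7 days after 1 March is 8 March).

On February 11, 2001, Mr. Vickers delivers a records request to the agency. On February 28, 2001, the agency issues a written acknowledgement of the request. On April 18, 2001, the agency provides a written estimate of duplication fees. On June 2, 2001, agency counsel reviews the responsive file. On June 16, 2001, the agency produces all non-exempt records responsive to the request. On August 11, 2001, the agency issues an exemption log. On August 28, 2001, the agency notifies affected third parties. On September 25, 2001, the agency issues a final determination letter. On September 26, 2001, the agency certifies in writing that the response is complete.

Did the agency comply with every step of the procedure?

No

Step 1: 20 days after February 11, 2001 (when the request is received) is March 3, 2001; completed February 28, 2001, before the deadline.
Step 2: 45 days after February 28, 2001 (when the acknowledgement is issued) is April 14, 2001; April 18, 2001 misses that deadline by 4 days.
The analysis stops there.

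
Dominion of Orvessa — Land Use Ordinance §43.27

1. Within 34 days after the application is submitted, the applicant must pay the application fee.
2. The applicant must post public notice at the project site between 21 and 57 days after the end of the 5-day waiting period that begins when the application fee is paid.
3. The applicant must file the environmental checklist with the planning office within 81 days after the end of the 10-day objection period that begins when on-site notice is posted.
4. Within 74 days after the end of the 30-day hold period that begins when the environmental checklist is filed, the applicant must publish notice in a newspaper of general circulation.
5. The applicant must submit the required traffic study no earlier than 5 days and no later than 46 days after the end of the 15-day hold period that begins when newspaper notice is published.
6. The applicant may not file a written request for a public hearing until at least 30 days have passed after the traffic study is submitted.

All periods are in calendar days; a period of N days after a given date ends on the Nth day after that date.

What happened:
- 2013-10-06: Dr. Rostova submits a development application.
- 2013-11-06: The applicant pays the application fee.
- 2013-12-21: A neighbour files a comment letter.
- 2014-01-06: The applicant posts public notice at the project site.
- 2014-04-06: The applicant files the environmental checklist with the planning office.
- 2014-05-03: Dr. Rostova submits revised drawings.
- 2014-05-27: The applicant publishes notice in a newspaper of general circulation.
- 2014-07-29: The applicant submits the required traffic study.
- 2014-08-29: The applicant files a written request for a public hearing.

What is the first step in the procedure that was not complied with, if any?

Step 5

Step 1: 34 days after 2013-10-06 (when the application is submitted) is 2013-11-09; completed 2013-11-06, before the deadline.
Step 2: the window is 21–57 days after 2013-11-11 (end of the 5-day waiting period, which began when the application fee is paid on 2013-11-06), so 2013-12-02 through 2014-01-07; done 2014-01-06 — within the window.
Step 3: 81 days after 2014-01-16 (end of the 10-day objection period, which began when on-site notice is posted on 2014-01-06) is 2014-04-07; 2014-04-06 is within that limit.
Step 4: 74 days after 2014-05-06 (end of the 30-day hold period, which began when the environmental checklist is filed on 2014-04-06) is 2014-07-19; done 2014-05-27 — timely.
Step 5: the window is 5–46 days after 2014-06-11 (end of the 15-day hold period, which began when newspaper notice is published on 2014-05-27), so 2014-06-16 through 2014-07-27; 2014-07-29 is 2 days past the end of the window.
The analysis stops there.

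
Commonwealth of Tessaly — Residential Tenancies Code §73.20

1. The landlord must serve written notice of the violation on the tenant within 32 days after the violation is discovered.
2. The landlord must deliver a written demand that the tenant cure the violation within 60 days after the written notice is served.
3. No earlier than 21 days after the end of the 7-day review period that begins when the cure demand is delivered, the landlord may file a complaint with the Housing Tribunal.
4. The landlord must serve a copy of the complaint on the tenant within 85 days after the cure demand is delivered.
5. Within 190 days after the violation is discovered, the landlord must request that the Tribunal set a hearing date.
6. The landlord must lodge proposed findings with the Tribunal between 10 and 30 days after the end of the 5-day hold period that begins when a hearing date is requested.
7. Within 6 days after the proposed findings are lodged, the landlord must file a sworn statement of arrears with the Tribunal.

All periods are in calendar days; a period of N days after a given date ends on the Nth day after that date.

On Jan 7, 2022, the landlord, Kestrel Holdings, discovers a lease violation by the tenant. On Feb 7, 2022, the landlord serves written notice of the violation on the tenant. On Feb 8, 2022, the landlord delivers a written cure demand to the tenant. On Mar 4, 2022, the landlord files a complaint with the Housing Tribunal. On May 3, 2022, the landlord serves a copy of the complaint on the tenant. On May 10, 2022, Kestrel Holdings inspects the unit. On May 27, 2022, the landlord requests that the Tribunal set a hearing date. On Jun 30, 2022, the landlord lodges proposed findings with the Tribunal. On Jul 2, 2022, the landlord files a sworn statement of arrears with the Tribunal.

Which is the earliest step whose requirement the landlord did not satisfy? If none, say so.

(1) due by Jan 7, 2022 + 32 days = Feb 8, 2022; done Feb 7, 2022 — timely.
(2) due by Feb 7, 2022 + 60 days = Apr 8, 2022; done Feb 8, 2022 — timely.
(3) permitted from Feb 15, 2022 + 21 days = Mar 8, 2022 onward; acted on Mar 4, 2022, 4 days prematurely.

Step 3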